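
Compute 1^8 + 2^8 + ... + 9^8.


This power sum has a closed form given by Faulhaber's formula
sum_{k=1}^{m} k^p = (1 / (p + 1)) * sum_{j=0}^{p} C(p + 1, j) B_j m^(p + 1 - j),
but for small m direct computation is fastest:
1 + 256 + 6561 + 65536 + 390625 + 1679616 + 5764801 + 16777216 + 43046721 = 67731333.

67731333


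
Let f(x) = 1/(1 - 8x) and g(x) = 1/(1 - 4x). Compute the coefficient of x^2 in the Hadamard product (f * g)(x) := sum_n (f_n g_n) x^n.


f has coefficients f_k = 8^k and g has coefficients g_k = 4^k, so the Hadamard product has coefficient (f*g)_k = 8^k * 4^k = 32^k.
For k = 2: 32^2 = 1024.

1024


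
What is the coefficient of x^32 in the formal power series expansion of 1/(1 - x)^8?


The negative binomial / multiset identity is
1/(1 - x)^r = sum_{k>=0} C(k + r - 1, r - 1) x^k.
Here r = 8 and k = 32, so the coefficient is
C(32 + 7, 7) = C(39, 7)
= 15380937

15380937


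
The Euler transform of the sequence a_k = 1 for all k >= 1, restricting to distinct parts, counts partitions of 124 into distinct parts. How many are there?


Partitions of 124 into distinct parts can be computed via generating function.
Product (1+x)(1+x^2)(1+x^3)...
The coefficient of x^124 = 2974400

2974400


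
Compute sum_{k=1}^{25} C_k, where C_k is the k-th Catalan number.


C_1 through C_25: 1, 2, 5, 14, 42, 132, 429, 1430, 4862, 16796, 58786, 208012, 742900, 2674440, 9694845, 35357670, 129644790, 477638700, 1767263190, 6564120420, 24466267020, 91482563640, 343059613650, 1289904147324, 4861946401452
Sum = 1 + 2 + 5 + 14 + 42 + 132 + 429 + 1430 + 4862 + 16796 + 58786 + 208012 + 742900 + 2674440 + 9694845 + 35357670 + 129644790 + 477638700 + 1767263190 + 6564120420 + 24466267020 + 91482563640 + 343059613650 + 1289904147324 + 4861946401452
= 6619846420552

6619846420552


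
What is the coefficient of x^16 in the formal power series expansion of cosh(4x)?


The Maclaurin series is cosh(t) = sum_{m>=0} t^(2m) / (2m)!, so substituting t = 4x, only even powers of x are nonzero, with coefficient of x^(2m) equal to 4^(2m) / (2m)!.
For x^16 the coefficient is 4^16/16! = 4294967296/20922789888000 = 131072/638512875.

131072/638512875


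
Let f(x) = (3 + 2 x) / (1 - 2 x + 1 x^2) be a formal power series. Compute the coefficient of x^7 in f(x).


Write f(x) = sum_{k>=0} a_k x^k. Multiplying both sides by 1 - 2 x + 1 x^2 gives
(1 - 2 x + 1 x^2) sum_{k>=0} a_k x^k = 3 + 2 x.
Matching coefficients:
 x^0: a_0 = 3
 x^1: a_1 - 2 a_0 = 2  =>  a_1 = 2*3 + 2 = 8
 x^k (k >= 2): a_k = 2 a_{k-1} - 1 a_{k-2}.
Iterating: a_2 = 13, a_3 = 18, a_4 = 23, a_5 = 28, a_6 = 33, a_7 = 38.
So the coefficient of x^7 is 38.

38


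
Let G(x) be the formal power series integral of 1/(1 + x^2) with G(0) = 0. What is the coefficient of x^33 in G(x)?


1/(1 + x^2) = sum_{j>=0} (-1)^j x^(2j). Integrating termwise with G(0) = 0:
G(x) = sum_{j>=0} (-1)^j x^(2j+1) / (2j+1) = arctan(x).
Only odd powers are nonzero. For x^33 write 33 = 2*16 + 1, giving
(-1)^16 / 33 = 1/33 = 1/33.

1/33


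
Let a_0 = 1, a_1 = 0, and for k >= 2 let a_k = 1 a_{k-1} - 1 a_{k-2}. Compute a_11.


Iterating the recurrence forward:
a_0 = 1
a_1 = 0
a_2 = 1*0 - 1*1 = -1
a_3 = 1*-1 - 1*0 = -1
a_4 = 1*-1 - 1*-1 = 0
a_5 = 1*0 - 1*-1 = 1
a_6 = 1*1 - 1*0 = 1
a_7 = 1*1 - 1*1 = 0
a_8 = 1*0 - 1*1 = -1
a_9 = 1*-1 - 1*0 = -1
a_10 = 1*-1 - 1*-1 = 0
a_11 = 1*0 - 1*-1 = 1
So a_11 = 1.

1


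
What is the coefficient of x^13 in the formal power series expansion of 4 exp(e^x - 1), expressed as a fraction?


exp(e^x - 1) is the exponential generating function for the Bell numbers Bell_k: exp(e^x - 1) = sum_{k>=0} Bell_k x^k / k!.
So the coefficient of x^13 in 4 exp(e^x - 1) is 4 Bell_13 / 13!.
Computing: Bell_13 = 27644437 and 13! = 6227020800, giving
4 * 27644437/6227020800 = 27644437/1556755200.

27644437/1556755200


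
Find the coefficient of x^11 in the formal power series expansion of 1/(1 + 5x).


Write 1/(1 + c x) = 1/(1 - (-c) x) and apply the geometric-series identity
1/(1 - y) = sum_{k>=0} y^k to get 1/(1 + c x) = sum_{k>=0} (-c)^k x^k.
So the coefficient of x^k is (-c)^k = (-1)^k * c^k.
Here c = 5 and k = 11:
(-5)^11 = -1 * 48828125 = -48828125

-48828125


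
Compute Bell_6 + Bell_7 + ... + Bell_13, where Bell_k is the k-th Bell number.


Recall Bell_k counts set partitions of a k-set (with Bell_0 = 1 by convention).
Bell_6 through Bell_13: 203, 877, 4140, 21147, 115975, 678570, 4213597, 27644437
Sum = 203 + 877 + 4140 + 21147 + 115975 + 678570 + 4213597 + 27644437 = 32678946.

32678946


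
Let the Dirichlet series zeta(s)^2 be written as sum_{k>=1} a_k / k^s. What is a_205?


The Dirichlet convolution of the constant function 1 with itself gives (1 * 1)(k) = sum_{d | k} 1 = d(k), the number of positive divisors of k.
Since zeta(s) = sum_{k>=1} 1/k^s, we have zeta(s)^2 = sum_{k>=1} d(k)/k^s, so a_k = d(k).
For k = 205: the divisors are 1, 5, 41, 205.
Count = 4.

4


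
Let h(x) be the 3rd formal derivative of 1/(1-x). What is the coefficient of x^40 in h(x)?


Differentiating 3 times: d^3/dx^3 [1/(1-x)] = 3!/(1-x)^4.
The expansion 1/(1-x)^4 = sum_{k>=0} C(k+3, 3) x^k, so the coefficient of x^n in 3!/(1-x)^4 is 3! * C(n+3, 3).
For n = 40: 6 * C(43, 3) = 6 * 12341 = 74046

74046


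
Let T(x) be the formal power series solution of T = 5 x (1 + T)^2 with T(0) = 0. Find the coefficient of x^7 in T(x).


Apply the Lagrange inversion formula: if T = 5 x * phi(T) with phi(t) = (1 + t)^2, then [x^n] T = 5^n * (1/n) [t^(n-1)] phi(t)^n = 5^n * (1/n) [t^(n-1)] (1 + t)^(2n) = 5^n * (1/n) C(2n, n-1).
Using the identity C(2n, n-1) = C(2n, n) * n / (n+1), the unscaled factor equals C(2n, n) / (n+1) = C_n, the n-th Catalan number.
For n = 7: C_7 = C(14, 7) / 8 = 3432/8 = 429.
With the 5^7 = 78125 factor, the coefficient is 78125 * 429 = 33515625.

33515625


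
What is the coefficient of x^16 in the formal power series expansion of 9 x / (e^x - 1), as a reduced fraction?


The exponential generating function for Bernoulli numbers is
x / (e^x - 1) = sum_{k>=0} B_k x^k / k!.
So the coefficient of x^16 in 9 x / (e^x - 1) is 9 B_16 / 16!.
Computing: B_16 = -3617/510, 16! = 20922789888000, giving
9 * -3617/510 / 20922789888000 = -3617/1185624760320000.

-3617/1185624760320000


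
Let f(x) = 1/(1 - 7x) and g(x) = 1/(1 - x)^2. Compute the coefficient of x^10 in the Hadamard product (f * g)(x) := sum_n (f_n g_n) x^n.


f has coefficients f_k = 7^k. For g = 1/(1 - x)^2 the coefficient is g_k = C(k + 1, 1) = k + 1. The Hadamard coefficient is (f * g)_k = 7^k * (k + 1).
For k = 10: 7^10 * 11 = 282475249 * 11 = 3107227739.

3107227739


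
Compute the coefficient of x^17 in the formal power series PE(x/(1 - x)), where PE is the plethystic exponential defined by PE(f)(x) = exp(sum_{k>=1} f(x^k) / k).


For f(x) = x/(1 - x) we have
sum_{k>=1} f(x^k) / k = sum_{k>=1} (1/k) * x^k / (1 - x^k) = sum_{k, m >= 1} x^(k m) / k,
which after exponentiating simplifies to
PE(x/(1 - x)) = prod_{k>=1} 1 / (1 - x^k).
This is the generating function for the partition function p(n), so the coefficient of x^17 is p(17).
Computing p(17) by dynamic programming over parts 1, 2, ..., 17: p(17) = 297.

297


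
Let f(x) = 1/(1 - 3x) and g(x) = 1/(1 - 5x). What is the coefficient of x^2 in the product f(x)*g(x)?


The coefficient of x^n in f*g is the Cauchy product: sum_{k=0}^{n} a^k * b^(n-k).
With a=3, b=5, n=2:
sum_{k=0}^{2} 3^k * 5^(2-k)
= 49

49


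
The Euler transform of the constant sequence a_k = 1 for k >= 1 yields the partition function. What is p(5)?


The Euler transform converts the sequence a_k = 1 into the number of integer partitions.
Using the recurrence or dynamic programming:
p(5) = 7

7


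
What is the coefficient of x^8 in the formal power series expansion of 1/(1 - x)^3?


The expansion 1/(1 - x)^r = sum_{k>=0} C(k + r - 1, r - 1) x^k follows from the multiset / negative-binomial theorem (or from repeated differentiation of the geometric series).
For r = 3 and k = 8:
C(10, 2) = 3628800 / (2 * 40320) = 45.

45


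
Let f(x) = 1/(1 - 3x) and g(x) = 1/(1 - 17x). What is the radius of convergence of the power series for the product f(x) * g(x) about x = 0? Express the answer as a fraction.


The radius of 1/(1 - 3x) is 1/3 (nearest singularity at x = 1/3), and the radius of 1/(1 - 17x) is 1/17.
The product f(x)*g(x) = 1/((1 - 3x)(1 - 17x)) has singularities at both 1/3 and 1/17, so its radius of convergence is the distance to the nearest one:
min(1/3, 1/17) = 1/17.

1/17


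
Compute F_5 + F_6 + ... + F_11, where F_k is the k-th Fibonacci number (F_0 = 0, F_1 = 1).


Use the identity sum_{k=0}^{N} F_k = F_{N+2} - 1 (which follows from F_{k+2} - F_{k+1} = F_k). Then
sum_{k=5}^{11} F_k = (F_{13} - 1) - (F_{6} - 1) = F_{13} - F_{6}.
Computing: F_{13} = 233, F_{6} = 8, so
Sum = 233 - 8 = 225.

225


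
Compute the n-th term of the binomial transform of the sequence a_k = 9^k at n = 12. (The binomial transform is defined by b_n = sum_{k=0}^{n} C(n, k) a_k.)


With a_k = 9^k, b_n = sum_{k=0}^{n} C(n, k) 9^k = (1 + 9)^n by the binomial theorem.
For n = 12: (1 + 9)^12 = 10^12 = 1000000000000.

1000000000000


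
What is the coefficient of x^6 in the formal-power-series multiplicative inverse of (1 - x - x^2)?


Let the inverse be f(x) = sum_{k>=0} a_k x^k. From f(x) * (1 - x - x^2) = 1 and matching coefficients:
 x^0: a_0 = 1.
 x^1: a_1 - a_0 = 0, so a_1 = 1.
 x^k (k >= 2): a_k - a_{k-1} - a_{k-2} = 0, i.e. a_k = a_{k-1} + a_{k-2}.
This is the Fibonacci-type recurrence shifted so that a_0 = a_1 = 1.
Iterating: a_0=1, a_1=1, a_2=2, a_3=3, a_4=5, a_5=8, a_6=13
a_6 = 13.

13


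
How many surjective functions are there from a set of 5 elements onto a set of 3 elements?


By inclusion-exclusion on which target elements are missed, the number of surjections from an n-set onto a k-set is
surj(n, k) = sum_{j=0}^{k} (-1)^j C(k, j) (k - j)^n.
Equivalently surj(n, k) = k! * S(n, k), where S(n, k) is the Stirling number of the second kind.
For n = 5, k = 3:
S(5, 3) = 25, so
surj = 3! * 25 = 6 * 25 = 150.

150


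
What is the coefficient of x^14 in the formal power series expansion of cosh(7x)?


The Maclaurin series is cosh(t) = sum_{m>=0} t^(2m) / (2m)!, so substituting t = 7x, only even powers of x are nonzero, with coefficient of x^(2m) equal to 7^(2m) / (2m)!.
For x^14 the coefficient is 7^14/14! = 678223072849/87178291200 = 13841287201/1779148800.

13841287201/1779148800


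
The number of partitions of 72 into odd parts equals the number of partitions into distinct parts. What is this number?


Computing partitions of 72 into odd parts (1, 3, 5, ...):
Using the generating function prod_{k>=0} 1/(1-x^(2k+1)),
the count is 36352

36352


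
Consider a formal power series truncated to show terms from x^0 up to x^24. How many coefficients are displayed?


From x^0 to x^24 inclusive, the count is 24 - 0 + 1 = 25.

25


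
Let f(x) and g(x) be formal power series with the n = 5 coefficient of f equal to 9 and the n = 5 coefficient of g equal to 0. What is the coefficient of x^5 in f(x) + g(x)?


Addition of formal power series is termwise.
The coefficient of x^5 in f + g = 9 + 0
= 9

9


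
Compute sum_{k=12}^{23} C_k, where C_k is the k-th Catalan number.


C_12 through C_23: 208012, 742900, 2674440, 9694845, 35357670, 129644790, 477638700, 1767263190, 6564120420, 24466267020, 91482563640, 343059613650
Sum = 208012 + 742900 + 2674440 + 9694845 + 35357670 + 129644790 + 477638700 + 1767263190 + 6564120420 + 24466267020 + 91482563640 + 343059613650
= 467995789277

467995789277


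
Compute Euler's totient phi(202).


phi(n) counts integers in [1, n] coprime to n. Using the multiplicative formula phi(n) = n * prod_{p | n} (1 - 1/p):
202 = 2 * 101, so
phi(202) = 202 * (1 - 1/2) * (1 - 1/101) = 100.

100


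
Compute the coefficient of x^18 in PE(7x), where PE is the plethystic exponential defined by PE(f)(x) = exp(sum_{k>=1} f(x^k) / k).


With f(x) = 7x, the exponent is sum_{k>=1} 7 x^k / k = 7 * (-ln(1 - x)). Exponentiating:
PE(7x) = exp(-7 ln(1 - x)) = 1/(1 - x)^7.
By the negative binomial expansion, [x^n] 1/(1 - x)^7 = C(n + 6, 6).
For n = 18: C(24, 6) = 134596.

134596


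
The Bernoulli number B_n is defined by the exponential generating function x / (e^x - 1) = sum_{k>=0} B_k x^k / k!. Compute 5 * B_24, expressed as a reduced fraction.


Bernoulli numbers can also be computed recursively via B_0 = 1 and sum_{j=0}^{m} C(m+1, j) B_j = 0 for m >= 1. Odd-index Bernoulli numbers vanish for k >= 3.
Computing B_24 = -236364091/2730, so 5 * B_24 = 5 * -236364091/2730 = -236364091/546.

-236364091/546


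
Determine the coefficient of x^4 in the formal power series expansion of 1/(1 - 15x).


The geometric series identity gives 1/(1 - c x) = sum_{k>=0} c^k x^k, so the coefficient of x^k is c^k.
Here c = 15 and k = 4.
Computing: 15^4 = 50625

50625


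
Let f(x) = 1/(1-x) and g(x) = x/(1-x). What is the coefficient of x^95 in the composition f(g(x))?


First simplify the composition: f(g(x)) = 1/(1 - x/(1-x)) = (1-x)/((1-x) - x) = (1-x)/(1-2x).
Now extract the coefficient. Write (1-x)/(1-2x) = 1/(1-2x) - x/(1-2x).
The coefficient of x^n in 1/(1-2x) is 2^n, and in x/(1-2x) is 2^(n-1) (for n >= 1).
So the coefficient of x^95 is 2^95 - 2^94 = 39614081257132168796771975168 - 19807040628566084398385987584 = 19807040628566084398385987584.

19807040628566084398385987584


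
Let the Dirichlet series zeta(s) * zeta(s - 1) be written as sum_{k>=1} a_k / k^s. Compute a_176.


Convolution gives a_k = sum_{d | k} d * 1 = sum_{d | k} d = sigma(k), the sum of positive divisors of k.
For k = 176, the divisors are 1, 2, 4, 8, 11, 16, 22, 44, 88, 176, so
sigma(176) = 1 + 2 + 4 + 8 + 11 + 16 + 22 + 44 + 88 + 176 = 372.

372


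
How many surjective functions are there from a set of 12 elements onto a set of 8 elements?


By inclusion-exclusion on which target elements are missed, the number of surjections from an n-set onto a k-set is
surj(n, k) = sum_{j=0}^{k} (-1)^j C(k, j) (k - j)^n.
Equivalently surj(n, k) = k! * S(n, k), where S(n, k) is the Stirling number of the second kind.
For n = 12, k = 8:
S(12, 8) = 159027, so
surj = 8! * 159027 = 40320 * 159027 = 6411968640.

6411968640


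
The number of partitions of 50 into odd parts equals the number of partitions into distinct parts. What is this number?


Computing partitions of 50 into odd parts (1, 3, 5, ...):
Using the generating function prod_{k>=0} 1/(1-x^(2k+1)),
the count is 3658

3658


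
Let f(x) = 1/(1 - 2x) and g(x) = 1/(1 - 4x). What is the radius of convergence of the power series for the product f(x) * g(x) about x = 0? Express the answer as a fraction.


The radius of 1/(1 - 2x) is 1/2 (nearest singularity at x = 1/2), and the radius of 1/(1 - 4x) is 1/4.
The product f(x)*g(x) = 1/((1 - 2x)(1 - 4x)) has singularities at both 1/2 and 1/4, so its radius of convergence is the distance to the nearest one:
min(1/2, 1/4) = 1/4.

1/4


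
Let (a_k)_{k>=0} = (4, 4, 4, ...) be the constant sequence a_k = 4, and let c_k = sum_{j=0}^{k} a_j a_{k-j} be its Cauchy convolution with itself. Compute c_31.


Since a_j = 4 for all j >= 0, the convolution sum becomes
c_k = sum_{j=0}^{k} 4 * 4 = 16 * (k + 1).
Equivalently, the generating function of (a_k) is 4/(1 - x) and its square is 16/(1 - x)^2 = sum_{k>=0} 16(k + 1) x^k.
For k = 31: 16 * 32 = 512.

512


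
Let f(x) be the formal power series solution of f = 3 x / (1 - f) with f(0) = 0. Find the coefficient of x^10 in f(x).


Apply Lagrange inversion: f = 3 x * phi(f) with phi(t) = 1/(1 - t), so
[x^n] f = 3^n * (1/n) [t^(n-1)] phi(t)^n = 3^n * (1/n) [t^(n-1)] (1 - t)^(-n) = 3^n * (1/n) C(2n - 2, n - 1) = 3^n * C_{n-1}.
For n = 10: C_9 = C(18, 9) / 10 = 48620/10 = 4862.
With the 3^10 = 59049 factor, the coefficient is 59049 * 4862 = 287096238.

287096238


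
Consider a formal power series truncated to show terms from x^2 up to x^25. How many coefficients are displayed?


From x^2 to x^25 inclusive, the count is 25 - 2 + 1 = 24.

24


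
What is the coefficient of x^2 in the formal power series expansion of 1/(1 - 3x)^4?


The general identity 1/(1 - c x)^r = sum_{k>=0} c^k C(k + r - 1, r - 1) x^k follows by substituting y = c x into 1/(1 - y)^r = sum_{k>=0} C(k + r - 1, r - 1) y^k.
For c = 3, r = 4, k = 2:
3^2 * C(5, 3) = 9 * 10 = 90.

90


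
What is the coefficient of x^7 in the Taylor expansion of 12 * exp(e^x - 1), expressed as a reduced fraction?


exp(e^x - 1) = sum_{k>=0} Bell_k x^k / k!, where Bell_k is the k-th Bell number.
So the coefficient of x^7 is 12 * Bell_7 / 7!.
Computing: Bell_7 = 877 and 7! = 5040, giving
12 * 877/5040 = 877/420.

877/420


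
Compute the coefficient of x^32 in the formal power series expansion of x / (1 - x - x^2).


Let f(x) = sum_{k>=0} a_k x^k. Multiplying f(x) * (1 - x - x^2) = x and matching coefficients gives a_0 = 0, a_1 = 1, and a_k = a_{k-1} + a_{k-2} for k >= 2. These are the Fibonacci numbers F_k.
Iterating from F_0 = 0, F_1 = 1:
F_0=0, F_1=1, F_2=1, F_3=2, F_4=3, F_5=5, F_6=8, F_7=13, F_8=21, F_9=34, ...
F_32 = 2178309.

2178309


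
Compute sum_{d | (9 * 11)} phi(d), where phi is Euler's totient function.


First, 9 * 11 = 99. One classical identity is sum_{d | n} phi(d) = n (each k in [1, n] has a unique gcd with n, and among the k's with gcd(k, n) = n/d there are phi(d) of them). So the sum equals 99. We also verify directly:
Divisors of 99: 1, 3, 9, 11, 33, 99.
phi values: 1, 2, 6, 10, 20, 60.
Sum = 99.

99


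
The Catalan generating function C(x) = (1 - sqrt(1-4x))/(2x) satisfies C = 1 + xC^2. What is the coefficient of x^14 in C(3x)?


Substituting x -> 3x scales the n-th coefficient by 3^n, so [x^14] C(3x) = 3^14 * C_14.
C_14 = C(2*14, 14)/(15) = 40116600/15 = 2674440.
So 3^14 * 2674440 = 4782969 * 2674440 = 12791763612360.

12791763612360


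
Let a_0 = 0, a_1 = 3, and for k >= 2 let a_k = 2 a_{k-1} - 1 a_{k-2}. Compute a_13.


Iterating the recurrence forward:
a_0 = 0
a_1 = 3
a_2 = 2*3 - 1*0 = 6
a_3 = 2*6 - 1*3 = 9
a_4 = 2*9 - 1*6 = 12
a_5 = 2*12 - 1*9 = 15
a_6 = 2*15 - 1*12 = 18
a_7 = 2*18 - 1*15 = 21
a_8 = 2*21 - 1*18 = 24
a_9 = 2*24 - 1*21 = 27
a_10 = 2*27 - 1*24 = 30
a_11 = 2*30 - 1*27 = 33
a_12 = 2*33 - 1*30 = 36
a_13 = 2*36 - 1*33 = 39
So a_13 = 39.

39


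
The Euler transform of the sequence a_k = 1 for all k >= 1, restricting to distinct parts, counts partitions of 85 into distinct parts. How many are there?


Partitions of 85 into distinct parts can be computed via generating function.
Product (1+x)(1+x^2)(1+x^3)...
The coefficient of x^85 = 121792

121792


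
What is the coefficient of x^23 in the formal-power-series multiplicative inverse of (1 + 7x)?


The inverse is 1/(1 + 7x). Apply the geometric identity 1/(1 - y) = sum_{k>=0} y^k with y = -7x:
1/(1 + 7x) = sum_{k>=0} (-7)^k x^k.
So the coefficient of x^23 is (-7)^23 = -27368747340080916343.

-27368747340080916343


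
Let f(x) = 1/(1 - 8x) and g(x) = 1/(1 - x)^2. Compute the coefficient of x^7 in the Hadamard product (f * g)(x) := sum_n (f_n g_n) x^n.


f has coefficients f_k = 8^k. For g = 1/(1 - x)^2 the coefficient is g_k = C(k + 1, 1) = k + 1. The Hadamard coefficient is (f * g)_k = 8^k * (k + 1).
For k = 7: 8^7 * 8 = 2097152 * 8 = 16777216.

16777216


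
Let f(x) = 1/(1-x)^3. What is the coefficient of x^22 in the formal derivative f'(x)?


Differentiate: d/dx [ 1/(1-x)^r ] = r / (1-x)^(r+1).
Here r = 3, so f'(x) = 3 / (1-x)^4.
The expansion of 1/(1-x)^(r+1) has coefficient of x^n equal to C(n+r, r).
So the coefficient of x^22 in f'(x) is
3 * C(25, 3) = 3 * 2300 = 6900

6900


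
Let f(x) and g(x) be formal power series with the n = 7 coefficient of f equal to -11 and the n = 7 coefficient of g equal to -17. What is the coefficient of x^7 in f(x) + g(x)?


Addition of formal power series is termwise.
The coefficient of x^7 in f + g = -11 + -17
= -28

-28


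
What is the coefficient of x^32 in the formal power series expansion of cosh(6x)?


The Maclaurin series is cosh(t) = sum_{m>=0} t^(2m) / (2m)!, so substituting t = 6x, only even powers of x are nonzero, with coefficient of x^(2m) equal to 6^(2m) / (2m)!.
For x^32 the coefficient is 6^32/32! = 7958661109946400884391936/263130836933693530167218012160000000 = 774840978/25617946563506171875.

774840978/25617946563506171875


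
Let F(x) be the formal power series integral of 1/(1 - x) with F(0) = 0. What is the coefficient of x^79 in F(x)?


1/(1 - x) = sum_{k>=0} x^k. Integrating termwise and using F(0) = 0 gives
F(x) = sum_{k>=0} x^(k+1) / (k+1) = sum_{m>=1} x^m / m = -ln(1 - x).
So the coefficient of x^79 is 1/79 = 1/79.

1/79


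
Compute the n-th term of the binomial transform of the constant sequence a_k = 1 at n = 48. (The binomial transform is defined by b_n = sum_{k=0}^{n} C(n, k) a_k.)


With a_k = 1 for all k, b_n = sum_{k=0}^{n} C(n, k) = 2^n by the binomial theorem.
For n = 48: 2^48 = 281474976710656.

281474976710656


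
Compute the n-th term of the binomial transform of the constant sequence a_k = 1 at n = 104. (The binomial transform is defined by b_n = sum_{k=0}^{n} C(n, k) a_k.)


With a_k = 1 for all k, b_n = sum_{k=0}^{n} C(n, k) = 2^n by the binomial theorem.
For n = 104: 2^104 = 20282409603651670423947251286016.

20282409603651670423947251286016


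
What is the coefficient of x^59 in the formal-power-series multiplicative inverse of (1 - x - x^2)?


Let the inverse be f(x) = sum_{k>=0} a_k x^k. From f(x) * (1 - x - x^2) = 1 and matching coefficients:
 x^0: a_0 = 1.
 x^1: a_1 - a_0 = 0, so a_1 = 1.
 x^k (k >= 2): a_k - a_{k-1} - a_{k-2} = 0, i.e. a_k = a_{k-1} + a_{k-2}.
This is the Fibonacci-type recurrence shifted so that a_0 = a_1 = 1.
Iterating: a_0=1, a_1=1, a_2=2, a_3=3, a_4=5, a_5=8, a_6=13, a_7=21, a_8=34, a_9=55, ...
a_59 = 1548008755920.

1548008755920


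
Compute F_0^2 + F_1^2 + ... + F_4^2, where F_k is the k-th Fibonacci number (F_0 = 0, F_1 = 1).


There is a standard identity sum_{k=0}^{N} F_k^2 = F_N * F_{N+1} (proved inductively from the telescoping relation F_k^2 = F_k F_{k+1} - F_{k-1} F_k). Then
sum_{k=0}^{4} F_k^2 = F_4 F_5 - F_0 F_0.
Computing: F_4 = 3, F_5 = 5.
Sum = 3 * 5 = 15.

15


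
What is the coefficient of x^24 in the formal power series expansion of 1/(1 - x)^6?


The negative binomial / multiset identity is
1/(1 - x)^r = sum_{k>=0} C(k + r - 1, r - 1) x^k.
Here r = 6 and k = 24, so the coefficient is
C(24 + 5, 5) = C(29, 5)
= 118755

118755


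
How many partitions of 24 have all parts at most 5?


Using the generating function (1-x)^(-1)(1-x^2)^(-1)...(1-x^5)^(-1),
the coefficient of x^24 counts these restricted partitions.
Result = 333

333


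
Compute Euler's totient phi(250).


phi(n) counts integers in [1, n] coprime to n. Using the multiplicative formula phi(n) = n * prod_{p | n} (1 - 1/p):
250 = 2 * 5^3, so
phi(250) = 250 * (1 - 1/2) * (1 - 1/5) = 100.

100


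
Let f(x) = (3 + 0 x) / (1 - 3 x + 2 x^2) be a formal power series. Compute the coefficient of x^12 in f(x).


Write f(x) = sum_{k>=0} a_k x^k. Multiplying both sides by 1 - 3 x + 2 x^2 gives
(1 - 3 x + 2 x^2) sum_{k>=0} a_k x^k = 3 + 0 x.
Matching coefficients:
 x^0: a_0 = 3
 x^1: a_1 - 3 a_0 = 0  =>  a_1 = 3*3 + 0 = 9
 x^k (k >= 2): a_k = 3 a_{k-1} - 2 a_{k-2}.
Iterating: a_2 = 21, a_3 = 45, a_4 = 93, a_5 = 189, a_6 = 381, a_7 = 765, a_8 = 1533, a_9 = 3069, a_10 = 6141, a_11 = 12285, a_12 = 24573.
So the coefficient of x^12 is 24573.

24573


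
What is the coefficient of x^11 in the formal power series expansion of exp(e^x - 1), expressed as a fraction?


exp(e^x - 1) is the exponential generating function for the Bell numbers Bell_k: exp(e^x - 1) = sum_{k>=0} Bell_k x^k / k!.
So the coefficient of x^11 in exp(e^x - 1) is Bell_11 / 11!.
Computing: Bell_11 = 678570 and 11! = 39916800, giving
678570/39916800 = 22619/1330560.

22619/1330560


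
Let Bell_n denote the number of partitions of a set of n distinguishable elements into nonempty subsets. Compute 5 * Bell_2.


Bell_2 can be computed from the Bell triangle or from Dobinski's identity Bell_n = (1/e) * sum_{k>=0} k^n / k!.
Computing Bell_2 = 2.
Then 5 * 2 = 10.

10


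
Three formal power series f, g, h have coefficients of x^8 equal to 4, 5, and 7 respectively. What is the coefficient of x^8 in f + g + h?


Series addition is componentwise:
4 + 5 + 7
= 16

16


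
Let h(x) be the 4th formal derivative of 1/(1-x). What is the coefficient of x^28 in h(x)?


Differentiating 4 times: d^4/dx^4 [1/(1-x)] = 4!/(1-x)^5.
The expansion 1/(1-x)^5 = sum_{k>=0} C(k+4, 4) x^k, so the coefficient of x^n in 4!/(1-x)^5 is 4! * C(n+4, 4).
For n = 28: 24 * C(32, 4) = 24 * 35960 = 863040

863040


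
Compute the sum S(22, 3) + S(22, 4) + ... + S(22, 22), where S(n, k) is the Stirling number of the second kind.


By definition, S(n, k) counts partitions of an n-set into exactly k nonempty blocks.
Computing row n = 22 for k = 3..22:
S(22, k): 5228079450, 727778623825, 19137821912055, 163305339345225, 602762379967440, 1142399079991620, 1241963303533920, 835143799377954, 366282500870286, 108823356051137, 22496861868481, 3295165281331, 345615943200, 26046574004, 1404142047, 53374629, 1389850, 23485, 231, 1
Sum = 4506715736350171.

4506715736350171


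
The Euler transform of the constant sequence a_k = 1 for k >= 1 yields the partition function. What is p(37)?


The Euler transform converts the sequence a_k = 1 into the number of integer partitions.
Using the recurrence or dynamic programming:
p(37) = 21637

21637


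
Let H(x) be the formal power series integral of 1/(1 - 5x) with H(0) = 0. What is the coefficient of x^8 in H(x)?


1/(1 - 5x) = sum_{k>=0} 5^k x^k. Integrating termwise with H(0) = 0:
H(x) = sum_{k>=0} 5^k x^(k+1) / (k+1) = sum_{m>=1} 5^(m-1) x^m / m.
For m = 8: 5^7/8 = 78125/8 = 78125/8.

78125/8


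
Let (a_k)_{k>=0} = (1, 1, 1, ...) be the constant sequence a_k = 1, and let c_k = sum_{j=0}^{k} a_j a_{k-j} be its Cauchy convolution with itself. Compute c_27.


Since a_j = 1 for all j >= 0, the convolution sum becomes
c_k = sum_{j=0}^{k} 1 * 1 = 1 * (k + 1).
Equivalently, the generating function of (a_k) is 1/(1 - x) and its square is 1/(1 - x)^2 = sum_{k>=0} 1(k + 1) x^k.
For k = 27: 1 * 28 = 28.

28


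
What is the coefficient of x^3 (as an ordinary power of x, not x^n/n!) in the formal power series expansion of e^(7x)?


The exponential series is e^y = sum_{k>=0} y^k / k!. Substituting y = 7x gives
e^(7x) = sum_{k>=0} 7^k x^k / k!.
So the coefficient of x^n is a^n/n! with a = 7, n = 3:
7^3 / 3! = 343/6 = 343/6

343/6


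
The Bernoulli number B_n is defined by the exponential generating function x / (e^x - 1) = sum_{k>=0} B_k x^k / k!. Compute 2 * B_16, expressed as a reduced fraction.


Bernoulli numbers can also be computed recursively via B_0 = 1 and sum_{j=0}^{m} C(m+1, j) B_j = 0 for m >= 1. Odd-index Bernoulli numbers vanish for k >= 3.
Computing B_16 = -3617/510, so 2 * B_16 = 2 * -3617/510 = -3617/255.

-3617/255


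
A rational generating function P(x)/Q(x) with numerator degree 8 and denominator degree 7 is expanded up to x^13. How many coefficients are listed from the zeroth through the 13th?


Expanding up to x^13 gives the coefficients for x^0, x^1, ..., x^13.
That is 13 + 1 = 14 coefficients in total.

14


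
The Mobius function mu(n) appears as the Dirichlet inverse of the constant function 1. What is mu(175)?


175 has a squared prime factor, so mu(175) = 0.
Factorization reveals a repeated prime.

0


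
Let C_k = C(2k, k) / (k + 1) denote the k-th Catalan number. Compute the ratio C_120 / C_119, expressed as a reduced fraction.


Using C_k = (2k)! / (k! (k+1)!), the ratio C_{k+1}/C_k simplifies to
C_{k+1}/C_k = [(2k+2)! / ((k+1)! (k+2)!)] * [k! (k+1)! / (2k)!]
 = (2k+2)(2k+1) / ((k+1)(k+2)) = 2(2k+1) / (k+2).
For k = 119: 2(2*119 + 1) / (119 + 2) = 478/121 = 478/121.

478/121


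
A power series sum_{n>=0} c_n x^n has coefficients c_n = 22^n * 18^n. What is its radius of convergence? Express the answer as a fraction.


By the root test (Cauchy-Hadamard), the radius is R = 1 / limsup_n |c_n|^(1/n).
Here |c_n|^(1/n) = (22^n * 18^n)^(1/n) = 22 * 18 = 396 for all n.
So R = 1/396 = 1/396.

1/396


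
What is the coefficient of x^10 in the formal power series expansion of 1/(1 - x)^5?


The expansion 1/(1 - x)^r = sum_{k>=0} C(k + r - 1, r - 1) x^k follows from the multiset / negative-binomial theorem (or from repeated differentiation of the geometric series).
For r = 5 and k = 10:
C(14, 4) = 87178291200 / (24 * 3628800) = 1001.

1001


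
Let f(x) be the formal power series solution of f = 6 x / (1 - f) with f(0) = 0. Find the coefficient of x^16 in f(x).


Apply Lagrange inversion: f = 6 x * phi(f) with phi(t) = 1/(1 - t), so
[x^n] f = 6^n * (1/n) [t^(n-1)] phi(t)^n = 6^n * (1/n) [t^(n-1)] (1 - t)^(-n) = 6^n * (1/n) C(2n - 2, n - 1) = 6^n * C_{n-1}.
For n = 16: C_15 = C(30, 15) / 16 = 155117520/16 = 9694845.
With the 6^16 = 2821109907456 factor, the coefficient is 2821109907456 * 9694845 = 27350223280750264320.

27350223280750264320


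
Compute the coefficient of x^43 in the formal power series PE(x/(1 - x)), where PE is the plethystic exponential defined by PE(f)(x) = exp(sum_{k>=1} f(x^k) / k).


For f(x) = x/(1 - x) we have
sum_{k>=1} f(x^k) / k = sum_{k>=1} (1/k) * x^k / (1 - x^k) = sum_{k, m >= 1} x^(k m) / k,
which after exponentiating simplifies to
PE(x/(1 - x)) = prod_{k>=1} 1 / (1 - x^k).
This is the generating function for the partition function p(n), so the coefficient of x^43 is p(43).
Computing p(43) by dynamic programming over parts 1, 2, ..., 43: p(43) = 63261.

63261


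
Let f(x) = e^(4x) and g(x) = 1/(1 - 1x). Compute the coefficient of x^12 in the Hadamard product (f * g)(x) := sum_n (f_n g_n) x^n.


Expanding: f_k = 4^k/k! (from e^(4x)) and g_k = 1^k (from 1/(1 - 1x)). So the Hadamard coefficient (f * g)_k = 4^k 1^k / k! = (4)^k / k!.
For k = 12: 4^12/12! = 16777216/479001600 = 16384/467775.

16384/467775


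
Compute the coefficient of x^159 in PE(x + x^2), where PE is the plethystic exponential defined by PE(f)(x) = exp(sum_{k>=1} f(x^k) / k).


With f(x) = x + x^2, the exponent is sum_{k>=1} (x^k + x^(2k)) / k = -ln(1 - x) - ln(1 - x^2). Exponentiating:
PE(x + x^2) = 1 / ((1 - x)(1 - x^2)).
This is the generating function for partitions of n into parts of size 1 or 2. The number of 2's can be any j in 0..79, and the rest are 1's, so
[x^159] = floor(159/2) + 1 = 80.

80


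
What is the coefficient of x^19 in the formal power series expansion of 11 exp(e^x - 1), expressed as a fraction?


exp(e^x - 1) is the exponential generating function for the Bell numbers Bell_k: exp(e^x - 1) = sum_{k>=0} Bell_k x^k / k!.
So the coefficient of x^19 in 11 exp(e^x - 1) is 11 Bell_19 / 19!.
Computing: Bell_19 = 5832742205057 and 19! = 121645100408832000, giving
11 * 5832742205057/121645100408832000 = 5832742205057/11058645491712000.

5832742205057/11058645491712000


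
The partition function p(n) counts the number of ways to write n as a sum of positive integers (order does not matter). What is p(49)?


Using the generating function prod_{k>=1} 1/(1-x^k), we compute p(49).
By dynamic programming over parts 1 through 49:
p(49) = 173525

173525


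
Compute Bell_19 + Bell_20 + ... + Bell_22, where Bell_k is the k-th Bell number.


Recall Bell_k counts set partitions of a k-set (with Bell_0 = 1 by convention).
Bell_19 through Bell_22: 5832742205057, 51724158235372, 474869816156751, 4506715738447323
Sum = 5832742205057 + 51724158235372 + 474869816156751 + 4506715738447323 = 5039142455044503.

5039142455044503


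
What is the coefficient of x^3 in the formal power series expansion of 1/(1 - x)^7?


The expansion 1/(1 - x)^r = sum_{k>=0} C(k + r - 1, r - 1) x^k follows from the multiset / negative-binomial theorem (or from repeated differentiation of the geometric series).
For r = 7 and k = 3:
C(9, 6) = 362880 / (720 * 6) = 84.

84


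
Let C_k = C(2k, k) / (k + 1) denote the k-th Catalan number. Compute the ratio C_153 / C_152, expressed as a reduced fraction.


Using C_k = (2k)! / (k! (k+1)!), the ratio C_{k+1}/C_k simplifies to
C_{k+1}/C_k = [(2k+2)! / ((k+1)! (k+2)!)] * [k! (k+1)! / (2k)!]
 = (2k+2)(2k+1) / ((k+1)(k+2)) = 2(2k+1) / (k+2).
For k = 152: 2(2*152 + 1) / (152 + 2) = 610/154 = 305/77.

305/77


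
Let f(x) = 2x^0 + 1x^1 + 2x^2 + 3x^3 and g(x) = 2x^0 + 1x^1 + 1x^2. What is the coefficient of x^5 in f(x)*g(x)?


Cauchy product at x^5:
3*1
= 3

3


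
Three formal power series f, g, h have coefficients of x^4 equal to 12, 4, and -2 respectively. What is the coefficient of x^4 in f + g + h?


Series addition is componentwise:
12 + 4 + -2
= 14

14


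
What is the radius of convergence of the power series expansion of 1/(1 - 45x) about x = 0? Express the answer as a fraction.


Expanding 1/(1 - 45x) = sum_{k>=0} 45^k x^k, the series converges when |45x| < 1, i.e., |x| < 1/45.
So the radius of convergence is 1/45 = 1/45.

1/45


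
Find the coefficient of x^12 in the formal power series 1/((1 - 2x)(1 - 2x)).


By partial fractions or Cauchy convolution:
The coefficient equals sum_{k=0}^{12} 2^k * 2^(12-k).
= 53248

53248


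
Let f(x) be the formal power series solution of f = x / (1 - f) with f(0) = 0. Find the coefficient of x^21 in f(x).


Apply Lagrange inversion: f = x * phi(f) with phi(t) = 1/(1 - t), so
[x^n] f = (1/n) [t^(n-1)] phi(t)^n = (1/n) [t^(n-1)] (1 - t)^(-n) = (1/n) C(2n - 2, n - 1) = C_{n-1}.
For n = 21: C_20 = C(40, 20) / 21 = 137846528820/21 = 6564120420 = 6564120420.

6564120420


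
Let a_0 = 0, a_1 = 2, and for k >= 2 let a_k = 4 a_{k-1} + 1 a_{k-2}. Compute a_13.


Iterating the recurrence forward:
a_0 = 0
a_1 = 2
a_2 = 4*2 + 1*0 = 8
a_3 = 4*8 + 1*2 = 34
a_4 = 4*34 + 1*8 = 144
a_5 = 4*144 + 1*34 = 610
a_6 = 4*610 + 1*144 = 2584
a_7 = 4*2584 + 1*610 = 10946
a_8 = 4*10946 + 1*2584 = 46368
a_9 = 4*46368 + 1*10946 = 196418
a_10 = 4*196418 + 1*46368 = 832040
a_11 = 4*832040 + 1*196418 = 3524578
a_12 = 4*3524578 + 1*832040 = 14930352
a_13 = 4*14930352 + 1*3524578 = 63245986
So a_13 = 63245986.

63245986


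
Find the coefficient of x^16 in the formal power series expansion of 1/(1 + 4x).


Write 1/(1 + c x) = 1/(1 - (-c) x) and apply the geometric-series identity
1/(1 - y) = sum_{k>=0} y^k to get 1/(1 + c x) = sum_{k>=0} (-c)^k x^k.
So the coefficient of x^k is (-c)^k = (-1)^k * c^k.
Here c = 4 and k = 16:
(-4)^16 = 1 * 4294967296 = 4294967296

4294967296


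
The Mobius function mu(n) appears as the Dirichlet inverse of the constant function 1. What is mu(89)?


89 = 89 (all distinct primes).
mu(89) = (-1)^1 = -1

-1


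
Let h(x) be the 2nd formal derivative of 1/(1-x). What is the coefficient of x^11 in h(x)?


Differentiating 2 times: d^2/dx^2 [1/(1-x)] = 2!/(1-x)^3.
The expansion 1/(1-x)^3 = sum_{k>=0} C(k+2, 2) x^k, so the coefficient of x^n in 2!/(1-x)^3 is 2! * C(n+2, 2).
For n = 11: 2 * C(13, 2) = 2 * 78 = 156

156


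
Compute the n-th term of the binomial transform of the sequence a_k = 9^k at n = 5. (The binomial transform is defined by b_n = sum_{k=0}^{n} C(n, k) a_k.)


With a_k = 9^k, b_n = sum_{k=0}^{n} C(n, k) 9^k = (1 + 9)^n by the binomial theorem.
For n = 5: (1 + 9)^5 = 10^5 = 100000.

100000


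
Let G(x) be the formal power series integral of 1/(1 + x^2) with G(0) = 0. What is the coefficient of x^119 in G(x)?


1/(1 + x^2) = sum_{j>=0} (-1)^j x^(2j). Integrating termwise with G(0) = 0:
G(x) = sum_{j>=0} (-1)^j x^(2j+1) / (2j+1) = arctan(x).
Only odd powers are nonzero. For x^119 write 119 = 2*59 + 1, giving
(-1)^59 / 119 = -1/119 = -1/119.

-1/119


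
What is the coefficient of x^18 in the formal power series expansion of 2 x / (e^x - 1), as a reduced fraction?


The exponential generating function for Bernoulli numbers is
x / (e^x - 1) = sum_{k>=0} B_k x^k / k!.
So the coefficient of x^18 in 2 x / (e^x - 1) is 2 B_18 / 18!.
Computing: B_18 = 43867/798, 18! = 6402373705728000, giving
2 * 43867/798 / 6402373705728000 = 43867/2554547108585472000.

43867/2554547108585472000


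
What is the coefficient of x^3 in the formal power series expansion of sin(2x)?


The Maclaurin series is sin(t) = sum_{k>=0} (-1)^k t^(2k+1) / (2k+1)!, so substituting t = 2x, only odd powers of x are nonzero, with coefficient of x^(2k+1) equal to (-1)^k 2^(2k+1) / (2k+1)!.
Write 3 = 2*1 + 1, giving the coefficient (-1)^1 * 2^3 / 3! = -8/6 = -4/3.

-4/3


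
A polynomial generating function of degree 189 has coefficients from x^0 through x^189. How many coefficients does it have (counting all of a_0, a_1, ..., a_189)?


A polynomial of degree 189 takes the form a_0 + a_1 x + ... + a_189 x^189.
The number of coefficients is 189 + 1 = 190.

190


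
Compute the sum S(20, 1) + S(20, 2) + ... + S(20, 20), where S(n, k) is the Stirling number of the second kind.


By definition, S(n, k) counts partitions of an n-set into exactly k nonempty blocks.
Computing row n = 20 for k = 1..20:
S(20, k): 1, 524287, 580606446, 45232115901, 749206090500, 4306078895384, 11143554045652, 15170932662679, 12011282644725, 5917584964655, 1900842429486, 411016633391, 61068660380, 6302524580, 452329200, 22350954, 741285, 15675, 190, 1
Sum = 51724158235372. (This equals Bell_20 since the sum runs over all k.)

51724158235372


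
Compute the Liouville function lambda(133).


The Liouville function is lambda(k) = (-1)^Omega(k), where Omega(k) counts the prime factors of k with multiplicity.
Factoring: 133 = 7 * 19, so Omega(133) = 2.
lambda(133) = (-1)^2 = 1.

1


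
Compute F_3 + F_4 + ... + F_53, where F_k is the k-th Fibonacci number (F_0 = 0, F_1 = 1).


Use the identity sum_{k=0}^{N} F_k = F_{N+2} - 1 (which follows from F_{k+2} - F_{k+1} = F_k). Then
sum_{k=3}^{53} F_k = (F_{55} - 1) - (F_{4} - 1) = F_{55} - F_{4}.
Computing: F_{55} = 139583862445, F_{4} = 3, so
Sum = 139583862445 - 3 = 139583862442.

139583862442


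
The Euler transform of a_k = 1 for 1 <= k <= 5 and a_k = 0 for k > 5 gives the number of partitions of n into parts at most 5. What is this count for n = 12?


Partitions of 12 into parts at most 5:
Using generating function (1-x)^(-1)(1-x^2)^(-1)...(1-x^5)^(-1),
the coefficient of x^12 = 47

47


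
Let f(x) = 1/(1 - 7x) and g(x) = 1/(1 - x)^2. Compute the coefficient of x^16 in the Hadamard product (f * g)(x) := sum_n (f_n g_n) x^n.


f has coefficients f_k = 7^k. For g = 1/(1 - x)^2 the coefficient is g_k = C(k + 1, 1) = k + 1. The Hadamard coefficient is (f * g)_k = 7^k * (k + 1).
For k = 16: 7^16 * 17 = 33232930569601 * 17 = 564959819683217.

564959819683217


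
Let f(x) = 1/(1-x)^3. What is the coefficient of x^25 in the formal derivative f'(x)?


Differentiate: d/dx [ 1/(1-x)^r ] = r / (1-x)^(r+1).
Here r = 3, so f'(x) = 3 / (1-x)^4.
The expansion of 1/(1-x)^(r+1) has coefficient of x^n equal to C(n+r, r).
So the coefficient of x^25 in f'(x) is
3 * C(28, 3) = 3 * 3276 = 9828

9828


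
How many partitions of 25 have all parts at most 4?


Using the generating function (1-x)^(-1)(1-x^2)^(-1)...(1-x^4)^(-1),
the coefficient of x^25 counts these restricted partitions.
Result = 185

185


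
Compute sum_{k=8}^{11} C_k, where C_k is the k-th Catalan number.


C_8 through C_11: 1430, 4862, 16796, 58786
Sum = 1430 + 4862 + 16796 + 58786
= 81874

81874


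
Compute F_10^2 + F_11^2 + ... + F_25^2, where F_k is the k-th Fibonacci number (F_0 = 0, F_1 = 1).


There is a standard identity sum_{k=0}^{N} F_k^2 = F_N * F_{N+1} (proved inductively from the telescoping relation F_k^2 = F_k F_{k+1} - F_{k-1} F_k). Then
sum_{k=10}^{25} F_k^2 = F_25 F_26 - F_9 F_10.
Computing: F_25 = 75025, F_26 = 121393, F_9 = 34, F_10 = 55.
Sum = 75025 * 121393 - 34 * 55 = 9107507955.

9107507955


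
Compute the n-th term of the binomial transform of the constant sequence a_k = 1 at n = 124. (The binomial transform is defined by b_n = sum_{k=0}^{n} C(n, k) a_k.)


With a_k = 1 for all k, b_n = sum_{k=0}^{n} C(n, k) = 2^n by the binomial theorem.
For n = 124: 2^124 = 21267647932558653966460912964485513216.

21267647932558653966460912964485513216
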